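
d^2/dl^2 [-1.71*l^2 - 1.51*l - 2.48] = -3.42000000000000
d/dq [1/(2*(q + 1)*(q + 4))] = (-q - 5/2)/(q^4 + 10*q^3 + 33*q^2 + 40*q + 16)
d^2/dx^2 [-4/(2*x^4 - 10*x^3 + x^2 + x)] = 8*(x*(12*x^2 - 30*x + 1)*(2*x^3 - 10*x^2 + x + 1) - (8*x^3 - 30*x^2 + 2*x + 1)^2)/(x^3*(2*x^3 - 10*x^2 + x + 1)^3)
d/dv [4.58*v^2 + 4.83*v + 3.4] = 9.16*v + 4.83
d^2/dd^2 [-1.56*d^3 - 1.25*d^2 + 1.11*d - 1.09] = -9.36*d - 2.5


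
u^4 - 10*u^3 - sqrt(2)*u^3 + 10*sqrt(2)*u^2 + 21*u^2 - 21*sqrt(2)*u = u*(u - 7)*(u - 3)*(u - sqrt(2))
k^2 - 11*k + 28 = (k - 7)*(k - 4)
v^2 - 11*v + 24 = (v - 8)*(v - 3)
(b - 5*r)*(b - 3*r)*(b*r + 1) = b^3*r - 8*b^2*r^2 + b^2 + 15*b*r^3 - 8*b*r + 15*r^2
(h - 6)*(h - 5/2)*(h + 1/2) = h^3 - 8*h^2 + 43*h/4 + 15/2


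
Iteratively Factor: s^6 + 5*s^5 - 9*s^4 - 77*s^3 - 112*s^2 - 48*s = (s + 1)*(s^5 + 4*s^4 - 13*s^3 - 64*s^2 - 48*s) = s*(s + 1)*(s^4 + 4*s^3 - 13*s^2 - 64*s - 48) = s*(s + 1)*(s + 3)*(s^3 + s^2 - 16*s - 16) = s*(s + 1)*(s + 3)*(s + 4)*(s^2 - 3*s - 4) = s*(s - 4)*(s + 1)*(s + 3)*(s + 4)*(s + 1)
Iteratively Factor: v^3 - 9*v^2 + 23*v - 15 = (v - 3)*(v^2 - 6*v + 5) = (v - 5)*(v - 3)*(v - 1)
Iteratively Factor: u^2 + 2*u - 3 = (u + 3)*(u - 1)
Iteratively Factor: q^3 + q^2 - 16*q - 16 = (q + 1)*(q^2 - 16) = (q + 1)*(q + 4)*(q - 4)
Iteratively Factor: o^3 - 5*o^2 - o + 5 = (o - 5)*(o^2 - 1) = (o - 5)*(o - 1)*(o + 1)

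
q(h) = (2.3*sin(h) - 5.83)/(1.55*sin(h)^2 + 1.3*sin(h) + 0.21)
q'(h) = (-3.1*sin(h)*cos(h) - 1.3*cos(h))*(2.3*sin(h) - 5.83)/(1.55*sin(h)^2 + 1.3*sin(h) + 0.21)^2 + 2.3*cos(h)/(1.55*sin(h)^2 + 1.3*sin(h) + 0.21) = (-3.565*sin(h)^2 + 18.073*sin(h) + 8.062)*cos(h)/(2.4025*sin(h)^4 + 4.03*sin(h)^3 + 2.341*sin(h)^2 + 0.546*sin(h) + 0.0441)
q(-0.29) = 185.38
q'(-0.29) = 2036.18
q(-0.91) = -51.05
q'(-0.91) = -230.58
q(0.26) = -8.10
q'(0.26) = 28.83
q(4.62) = -17.95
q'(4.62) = 6.07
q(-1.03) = -33.24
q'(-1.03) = -93.95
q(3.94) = -100.99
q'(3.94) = 854.32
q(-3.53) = -5.36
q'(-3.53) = -15.58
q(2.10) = -1.55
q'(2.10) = -1.71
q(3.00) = -12.97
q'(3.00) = -57.96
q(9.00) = -4.84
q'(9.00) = -13.34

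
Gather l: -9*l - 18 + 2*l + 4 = -7*l - 14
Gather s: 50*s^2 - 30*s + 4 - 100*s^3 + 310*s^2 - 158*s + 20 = -100*s^3 + 360*s^2 - 188*s + 24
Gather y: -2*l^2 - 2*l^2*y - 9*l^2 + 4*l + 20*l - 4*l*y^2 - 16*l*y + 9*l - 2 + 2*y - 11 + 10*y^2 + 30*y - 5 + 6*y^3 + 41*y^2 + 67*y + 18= -11*l^2 + 33*l + 6*y^3 + y^2*(51 - 4*l) + y*(-2*l^2 - 16*l + 99)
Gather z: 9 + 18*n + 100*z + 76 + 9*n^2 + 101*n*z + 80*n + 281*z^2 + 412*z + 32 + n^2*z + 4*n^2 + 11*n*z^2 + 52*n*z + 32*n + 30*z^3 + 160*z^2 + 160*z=13*n^2 + 130*n + 30*z^3 + z^2*(11*n + 441) + z*(n^2 + 153*n + 672) + 117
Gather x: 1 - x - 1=-x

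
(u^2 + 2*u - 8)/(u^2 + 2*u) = (u^2 + 2*u - 8)/(u*(u + 2))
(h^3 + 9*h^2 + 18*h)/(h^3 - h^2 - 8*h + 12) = h*(h + 6)/(h^2 - 4*h + 4)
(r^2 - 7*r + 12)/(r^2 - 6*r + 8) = (r - 3)/(r - 2)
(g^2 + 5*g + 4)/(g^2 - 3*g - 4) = (g + 4)/(g - 4)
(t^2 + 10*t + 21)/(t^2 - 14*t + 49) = (t^2 + 10*t + 21)/(t^2 - 14*t + 49)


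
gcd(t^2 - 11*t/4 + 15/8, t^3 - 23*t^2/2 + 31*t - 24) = t - 3/2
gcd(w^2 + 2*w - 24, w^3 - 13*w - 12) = w - 4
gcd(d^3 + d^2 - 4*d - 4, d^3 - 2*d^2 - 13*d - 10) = d^2 + 3*d + 2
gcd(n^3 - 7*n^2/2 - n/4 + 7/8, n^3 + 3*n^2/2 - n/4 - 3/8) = n^2 - 1/4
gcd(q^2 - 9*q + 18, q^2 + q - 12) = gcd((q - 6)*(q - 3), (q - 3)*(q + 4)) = q - 3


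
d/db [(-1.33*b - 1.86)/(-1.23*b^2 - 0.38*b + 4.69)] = (1.6359*b^2 + 0.5054*b - (1.33*b + 1.86)*(2.46*b + 0.38) - 6.2377)/(1.23*b^2 + 0.38*b - 4.69)^2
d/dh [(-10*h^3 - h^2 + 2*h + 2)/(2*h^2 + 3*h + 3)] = h*(-20*h^3 - 60*h^2 - 97*h - 14)/(4*h^4 + 12*h^3 + 21*h^2 + 18*h + 9)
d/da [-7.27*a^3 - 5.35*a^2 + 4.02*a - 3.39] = -21.81*a^2 - 10.7*a + 4.02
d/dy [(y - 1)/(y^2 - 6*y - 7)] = (y^2 - 6*y - 2*(y - 3)*(y - 1) - 7)/(-y^2 + 6*y + 7)^2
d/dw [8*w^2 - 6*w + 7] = 16*w - 6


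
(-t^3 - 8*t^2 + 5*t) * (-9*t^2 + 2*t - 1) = 9*t^5 + 70*t^4 - 60*t^3 + 18*t^2 - 5*t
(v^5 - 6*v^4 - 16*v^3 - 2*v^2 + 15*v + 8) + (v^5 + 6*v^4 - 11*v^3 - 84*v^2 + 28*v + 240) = 2*v^5 - 27*v^3 - 86*v^2 + 43*v + 248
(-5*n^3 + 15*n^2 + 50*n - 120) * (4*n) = -20*n^4 + 60*n^3 + 200*n^2 - 480*n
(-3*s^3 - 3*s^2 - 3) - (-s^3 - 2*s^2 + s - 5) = -2*s^3 - s^2 - s + 2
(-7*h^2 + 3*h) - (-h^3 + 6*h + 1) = h^3 - 7*h^2 - 3*h - 1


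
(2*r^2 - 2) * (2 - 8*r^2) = -16*r^4 + 20*r^2 - 4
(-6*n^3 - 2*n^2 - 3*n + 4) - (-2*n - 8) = -6*n^3 - 2*n^2 - n + 12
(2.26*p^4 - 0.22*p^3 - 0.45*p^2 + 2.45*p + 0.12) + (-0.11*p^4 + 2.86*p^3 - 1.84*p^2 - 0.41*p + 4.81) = 2.15*p^4 + 2.64*p^3 - 2.29*p^2 + 2.04*p + 4.93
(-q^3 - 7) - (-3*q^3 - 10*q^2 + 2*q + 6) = 2*q^3 + 10*q^2 - 2*q - 13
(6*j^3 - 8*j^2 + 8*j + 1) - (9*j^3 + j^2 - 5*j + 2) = -3*j^3 - 9*j^2 + 13*j - 1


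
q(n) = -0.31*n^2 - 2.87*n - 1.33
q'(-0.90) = -2.31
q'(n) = -0.62*n - 2.87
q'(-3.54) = -0.68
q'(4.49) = -5.65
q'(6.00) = -6.59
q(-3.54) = 4.95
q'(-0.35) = -2.65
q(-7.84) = 2.12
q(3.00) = -12.73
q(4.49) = -20.47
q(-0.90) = 1.00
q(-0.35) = -0.36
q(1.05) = -4.69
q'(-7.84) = 1.99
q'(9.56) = -8.80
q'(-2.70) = -1.20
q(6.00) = -29.71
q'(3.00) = -4.73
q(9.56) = -57.10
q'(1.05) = -3.52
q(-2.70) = 4.16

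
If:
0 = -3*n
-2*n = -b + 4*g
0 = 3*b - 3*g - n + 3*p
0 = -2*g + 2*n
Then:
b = 0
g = 0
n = 0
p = 0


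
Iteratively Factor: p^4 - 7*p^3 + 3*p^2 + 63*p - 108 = (p - 4)*(p^3 - 3*p^2 - 9*p + 27) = (p - 4)*(p - 3)*(p^2 - 9) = (p - 4)*(p - 3)^2*(p + 3)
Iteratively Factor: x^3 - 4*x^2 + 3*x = (x - 3)*(x^2 - x) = (x - 3)*(x - 1)*(x)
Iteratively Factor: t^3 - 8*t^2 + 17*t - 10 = (t - 1)*(t^2 - 7*t + 10) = (t - 5)*(t - 1)*(t - 2)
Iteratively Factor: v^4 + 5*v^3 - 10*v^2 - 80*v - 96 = (v + 4)*(v^3 + v^2 - 14*v - 24) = (v + 3)*(v + 4)*(v^2 - 2*v - 8) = (v + 2)*(v + 3)*(v + 4)*(v - 4)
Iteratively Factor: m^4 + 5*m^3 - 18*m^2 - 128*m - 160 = (m + 4)*(m^3 + m^2 - 22*m - 40) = (m + 4)^2*(m^2 - 3*m - 10) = (m + 2)*(m + 4)^2*(m - 5)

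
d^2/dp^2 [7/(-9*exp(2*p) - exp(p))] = 7*((9*exp(p) + 1)*(36*exp(p) + 1) - 2*(18*exp(p) + 1)^2)*exp(-p)/(9*exp(p) + 1)^3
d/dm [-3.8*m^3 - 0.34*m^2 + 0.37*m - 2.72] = -11.4*m^2 - 0.68*m + 0.37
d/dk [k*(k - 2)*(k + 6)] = 3*k^2 + 8*k - 12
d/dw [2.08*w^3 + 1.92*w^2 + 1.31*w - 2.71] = 6.24*w^2 + 3.84*w + 1.31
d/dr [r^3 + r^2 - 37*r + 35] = 3*r^2 + 2*r - 37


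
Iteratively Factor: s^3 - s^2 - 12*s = (s + 3)*(s^2 - 4*s) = (s - 4)*(s + 3)*(s)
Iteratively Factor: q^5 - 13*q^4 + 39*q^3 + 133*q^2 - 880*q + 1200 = (q - 5)*(q^4 - 8*q^3 - q^2 + 128*q - 240) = (q - 5)*(q - 3)*(q^3 - 5*q^2 - 16*q + 80) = (q - 5)*(q - 4)*(q - 3)*(q^2 - q - 20) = (q - 5)*(q - 4)*(q - 3)*(q + 4)*(q - 5)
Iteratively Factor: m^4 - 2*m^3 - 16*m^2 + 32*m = (m - 4)*(m^3 + 2*m^2 - 8*m) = (m - 4)*(m + 4)*(m^2 - 2*m) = m*(m - 4)*(m + 4)*(m - 2)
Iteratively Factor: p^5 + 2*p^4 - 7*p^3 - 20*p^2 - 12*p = (p + 2)*(p^4 - 7*p^2 - 6*p) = p*(p + 2)*(p^3 - 7*p - 6) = p*(p - 3)*(p + 2)*(p^2 + 3*p + 2) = p*(p - 3)*(p + 1)*(p + 2)*(p + 2)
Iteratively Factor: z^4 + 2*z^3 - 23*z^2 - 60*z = (z - 5)*(z^3 + 7*z^2 + 12*z) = (z - 5)*(z + 4)*(z^2 + 3*z) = z*(z - 5)*(z + 4)*(z + 3)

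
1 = 1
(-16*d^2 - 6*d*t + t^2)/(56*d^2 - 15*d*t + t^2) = (2*d + t)/(-7*d + t)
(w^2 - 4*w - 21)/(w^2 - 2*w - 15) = (w - 7)/(w - 5)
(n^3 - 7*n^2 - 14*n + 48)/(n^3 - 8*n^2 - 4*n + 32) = (n + 3)/(n + 2)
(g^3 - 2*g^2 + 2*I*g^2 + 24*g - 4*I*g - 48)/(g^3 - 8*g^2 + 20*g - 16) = (g^2 + 2*I*g + 24)/(g^2 - 6*g + 8)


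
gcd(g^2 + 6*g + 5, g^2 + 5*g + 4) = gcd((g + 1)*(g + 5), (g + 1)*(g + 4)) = g + 1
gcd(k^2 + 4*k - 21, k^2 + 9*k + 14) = k + 7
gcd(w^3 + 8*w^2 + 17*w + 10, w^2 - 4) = w + 2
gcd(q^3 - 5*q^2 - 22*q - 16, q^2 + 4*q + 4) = q + 2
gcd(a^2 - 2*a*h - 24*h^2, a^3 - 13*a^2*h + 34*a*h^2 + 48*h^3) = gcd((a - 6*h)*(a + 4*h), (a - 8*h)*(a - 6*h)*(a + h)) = a - 6*h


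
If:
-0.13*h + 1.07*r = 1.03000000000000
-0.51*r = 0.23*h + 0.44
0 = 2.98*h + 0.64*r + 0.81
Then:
No Solution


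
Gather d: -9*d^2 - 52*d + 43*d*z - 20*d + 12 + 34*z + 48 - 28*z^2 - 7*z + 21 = -9*d^2 + d*(43*z - 72) - 28*z^2 + 27*z + 81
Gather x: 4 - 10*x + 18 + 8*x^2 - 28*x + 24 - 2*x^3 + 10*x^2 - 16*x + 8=-2*x^3 + 18*x^2 - 54*x + 54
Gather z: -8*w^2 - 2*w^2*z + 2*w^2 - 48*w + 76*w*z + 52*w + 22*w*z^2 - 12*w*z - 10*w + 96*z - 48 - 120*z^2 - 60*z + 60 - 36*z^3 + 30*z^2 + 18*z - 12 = -6*w^2 - 6*w - 36*z^3 + z^2*(22*w - 90) + z*(-2*w^2 + 64*w + 54)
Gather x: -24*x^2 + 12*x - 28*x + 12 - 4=-24*x^2 - 16*x + 8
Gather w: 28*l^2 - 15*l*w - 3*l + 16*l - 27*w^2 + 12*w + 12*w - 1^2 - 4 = 28*l^2 + 13*l - 27*w^2 + w*(24 - 15*l) - 5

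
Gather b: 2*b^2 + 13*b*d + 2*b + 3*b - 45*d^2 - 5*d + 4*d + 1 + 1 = 2*b^2 + b*(13*d + 5) - 45*d^2 - d + 2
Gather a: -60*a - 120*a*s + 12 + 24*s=a*(-120*s - 60) + 24*s + 12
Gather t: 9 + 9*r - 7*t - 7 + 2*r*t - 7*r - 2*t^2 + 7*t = 2*r*t + 2*r - 2*t^2 + 2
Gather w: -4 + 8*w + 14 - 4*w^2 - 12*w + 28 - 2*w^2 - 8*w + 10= -6*w^2 - 12*w + 48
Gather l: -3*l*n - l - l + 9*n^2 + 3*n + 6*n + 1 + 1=l*(-3*n - 2) + 9*n^2 + 9*n + 2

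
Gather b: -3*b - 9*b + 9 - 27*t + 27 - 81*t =-12*b - 108*t + 36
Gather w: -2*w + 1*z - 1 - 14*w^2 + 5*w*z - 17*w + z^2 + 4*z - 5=-14*w^2 + w*(5*z - 19) + z^2 + 5*z - 6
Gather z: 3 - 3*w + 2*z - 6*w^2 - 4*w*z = -6*w^2 - 3*w + z*(2 - 4*w) + 3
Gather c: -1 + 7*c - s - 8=7*c - s - 9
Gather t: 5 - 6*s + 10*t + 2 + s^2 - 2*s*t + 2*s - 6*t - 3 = s^2 - 4*s + t*(4 - 2*s) + 4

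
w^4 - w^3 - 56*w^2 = w^2*(w - 8)*(w + 7)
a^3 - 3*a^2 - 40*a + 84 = (a - 7)*(a - 2)*(a + 6)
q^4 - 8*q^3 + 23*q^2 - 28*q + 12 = (q - 3)*(q - 2)^2*(q - 1)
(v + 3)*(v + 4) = v^2 + 7*v + 12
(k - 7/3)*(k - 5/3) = k^2 - 4*k + 35/9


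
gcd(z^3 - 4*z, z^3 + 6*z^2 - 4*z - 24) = z^2 - 4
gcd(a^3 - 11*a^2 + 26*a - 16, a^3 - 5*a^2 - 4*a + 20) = a - 2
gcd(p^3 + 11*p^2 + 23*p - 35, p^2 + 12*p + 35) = p^2 + 12*p + 35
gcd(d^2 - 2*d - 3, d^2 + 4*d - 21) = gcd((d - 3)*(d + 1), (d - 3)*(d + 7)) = d - 3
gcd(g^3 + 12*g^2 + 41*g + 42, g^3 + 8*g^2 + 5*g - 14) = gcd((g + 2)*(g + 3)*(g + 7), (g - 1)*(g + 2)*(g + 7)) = g^2 + 9*g + 14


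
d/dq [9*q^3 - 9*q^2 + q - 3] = 27*q^2 - 18*q + 1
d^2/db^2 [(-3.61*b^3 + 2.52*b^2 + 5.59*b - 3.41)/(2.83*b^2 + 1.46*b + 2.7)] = (-7.105427357601e-15*b^4 + 108.493098*b^3 - 364.777734*b^2 - 498.717168*b + 30.244148)/(22.665187*b^6 + 35.078982*b^5 + 82.969374*b^4 + 70.047296*b^3 + 79.15806*b^2 + 31.9302*b + 19.683)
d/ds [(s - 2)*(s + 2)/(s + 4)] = (s^2 + 8*s + 4)/(s^2 + 8*s + 16)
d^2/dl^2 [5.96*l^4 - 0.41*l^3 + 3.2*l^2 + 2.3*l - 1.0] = 71.52*l^2 - 2.46*l + 6.4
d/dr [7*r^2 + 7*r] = 14*r + 7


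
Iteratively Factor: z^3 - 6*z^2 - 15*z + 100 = (z - 5)*(z^2 - z - 20) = (z - 5)*(z + 4)*(z - 5)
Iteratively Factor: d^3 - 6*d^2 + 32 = (d - 4)*(d^2 - 2*d - 8) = (d - 4)^2*(d + 2)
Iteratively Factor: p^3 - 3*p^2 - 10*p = (p + 2)*(p^2 - 5*p) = p*(p + 2)*(p - 5)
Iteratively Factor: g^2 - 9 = (g - 3)*(g + 3)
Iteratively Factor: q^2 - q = (q - 1)*(q)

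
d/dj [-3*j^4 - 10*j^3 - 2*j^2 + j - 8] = -12*j^3 - 30*j^2 - 4*j + 1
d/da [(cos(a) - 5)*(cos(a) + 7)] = -2*(cos(a) + 1)*sin(a)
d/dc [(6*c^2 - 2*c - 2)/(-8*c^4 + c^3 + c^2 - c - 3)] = 2*((1 - 6*c)*(8*c^4 - c^3 - c^2 + c + 3) - (-3*c^2 + c + 1)*(32*c^3 - 3*c^2 - 2*c + 1))/(8*c^4 - c^3 - c^2 + c + 3)^2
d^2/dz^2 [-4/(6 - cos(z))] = 4*(sin(z)^2 - 6*cos(z) + 1)/(cos(z) - 6)^3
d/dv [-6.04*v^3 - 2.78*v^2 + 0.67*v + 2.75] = -18.12*v^2 - 5.56*v + 0.67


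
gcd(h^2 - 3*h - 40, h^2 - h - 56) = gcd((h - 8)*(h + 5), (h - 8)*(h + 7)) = h - 8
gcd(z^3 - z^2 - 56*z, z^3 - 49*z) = z^2 + 7*z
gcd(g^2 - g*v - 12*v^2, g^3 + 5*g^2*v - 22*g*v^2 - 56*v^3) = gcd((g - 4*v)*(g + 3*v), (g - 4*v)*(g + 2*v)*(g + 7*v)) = -g + 4*v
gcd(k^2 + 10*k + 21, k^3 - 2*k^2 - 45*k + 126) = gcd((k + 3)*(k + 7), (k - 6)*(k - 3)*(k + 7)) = k + 7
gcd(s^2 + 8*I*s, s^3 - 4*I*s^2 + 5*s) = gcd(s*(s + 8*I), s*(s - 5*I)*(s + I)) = s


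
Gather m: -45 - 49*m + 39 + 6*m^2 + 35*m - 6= 6*m^2 - 14*m - 12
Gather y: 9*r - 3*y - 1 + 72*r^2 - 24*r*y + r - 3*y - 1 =72*r^2 + 10*r + y*(-24*r - 6) - 2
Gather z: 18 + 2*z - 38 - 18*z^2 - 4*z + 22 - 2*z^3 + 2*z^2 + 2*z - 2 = -2*z^3 - 16*z^2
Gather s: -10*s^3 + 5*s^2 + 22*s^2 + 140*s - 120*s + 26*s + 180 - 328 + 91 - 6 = -10*s^3 + 27*s^2 + 46*s - 63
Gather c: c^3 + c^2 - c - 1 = c^3 + c^2 - c - 1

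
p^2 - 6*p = p*(p - 6)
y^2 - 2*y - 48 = (y - 8)*(y + 6)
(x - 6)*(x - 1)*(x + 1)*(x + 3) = x^4 - 3*x^3 - 19*x^2 + 3*x + 18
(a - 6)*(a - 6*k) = a^2 - 6*a*k - 6*a + 36*k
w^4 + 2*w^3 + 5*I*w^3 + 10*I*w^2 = w^2*(w + 2)*(w + 5*I)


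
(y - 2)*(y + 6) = y^2 + 4*y - 12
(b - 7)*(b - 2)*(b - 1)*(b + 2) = b^4 - 8*b^3 + 3*b^2 + 32*b - 28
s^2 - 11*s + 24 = (s - 8)*(s - 3)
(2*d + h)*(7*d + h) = 14*d^2 + 9*d*h + h^2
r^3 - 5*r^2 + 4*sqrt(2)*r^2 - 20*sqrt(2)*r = r*(r - 5)*(r + 4*sqrt(2))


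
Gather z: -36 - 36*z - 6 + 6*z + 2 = -30*z - 40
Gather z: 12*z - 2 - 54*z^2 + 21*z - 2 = -54*z^2 + 33*z - 4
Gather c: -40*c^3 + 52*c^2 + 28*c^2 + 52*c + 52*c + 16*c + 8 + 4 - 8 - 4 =-40*c^3 + 80*c^2 + 120*c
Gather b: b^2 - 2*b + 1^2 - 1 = b^2 - 2*b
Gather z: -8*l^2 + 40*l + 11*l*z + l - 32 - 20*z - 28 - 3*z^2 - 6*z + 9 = -8*l^2 + 41*l - 3*z^2 + z*(11*l - 26) - 51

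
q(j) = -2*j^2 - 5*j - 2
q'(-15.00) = 55.00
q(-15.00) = -377.00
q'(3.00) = -17.00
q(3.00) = -35.00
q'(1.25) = -10.00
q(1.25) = -11.38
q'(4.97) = -24.88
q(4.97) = -76.25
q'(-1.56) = 1.24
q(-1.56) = 0.93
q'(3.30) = -18.20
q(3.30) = -40.28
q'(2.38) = -14.52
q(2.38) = -25.23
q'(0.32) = -6.28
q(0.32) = -3.80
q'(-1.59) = 1.36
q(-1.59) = 0.89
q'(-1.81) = 2.24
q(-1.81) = 0.50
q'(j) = -4*j - 5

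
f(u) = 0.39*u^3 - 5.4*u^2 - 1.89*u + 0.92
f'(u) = 1.17*u^2 - 10.8*u - 1.89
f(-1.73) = -13.99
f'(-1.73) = 20.30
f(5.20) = -100.09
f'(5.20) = -26.41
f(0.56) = -1.76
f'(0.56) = -7.57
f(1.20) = -8.45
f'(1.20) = -13.17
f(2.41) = -29.54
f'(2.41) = -21.12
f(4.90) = -92.11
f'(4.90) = -26.72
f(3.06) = -44.25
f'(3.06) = -23.98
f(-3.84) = -93.53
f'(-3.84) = 56.83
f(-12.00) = -1427.92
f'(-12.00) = 296.19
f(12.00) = -125.44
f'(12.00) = 36.99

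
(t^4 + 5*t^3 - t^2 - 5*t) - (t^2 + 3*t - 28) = t^4 + 5*t^3 - 2*t^2 - 8*t + 28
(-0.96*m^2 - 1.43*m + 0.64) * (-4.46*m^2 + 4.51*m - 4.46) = 4.2816*m^4 + 2.0482*m^3 - 5.0221*m^2 + 9.2642*m - 2.8544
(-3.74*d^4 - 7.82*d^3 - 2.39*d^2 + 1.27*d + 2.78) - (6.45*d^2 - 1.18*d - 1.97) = -3.74*d^4 - 7.82*d^3 - 8.84*d^2 + 2.45*d + 4.75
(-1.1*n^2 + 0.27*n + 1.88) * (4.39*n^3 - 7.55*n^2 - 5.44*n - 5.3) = -4.829*n^5 + 9.4903*n^4 + 12.1987*n^3 - 9.8328*n^2 - 11.6582*n - 9.964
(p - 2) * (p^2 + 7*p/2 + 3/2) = p^3 + 3*p^2/2 - 11*p/2 - 3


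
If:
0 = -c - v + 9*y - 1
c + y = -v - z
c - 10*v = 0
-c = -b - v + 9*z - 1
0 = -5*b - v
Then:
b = 1/252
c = -25/126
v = -5/252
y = 197/2268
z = 149/1134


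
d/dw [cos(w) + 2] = -sin(w)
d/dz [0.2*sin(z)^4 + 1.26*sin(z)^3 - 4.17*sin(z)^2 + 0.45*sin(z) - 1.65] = (0.8*sin(z)^3 + 3.78*sin(z)^2 - 8.34*sin(z) + 0.45)*cos(z)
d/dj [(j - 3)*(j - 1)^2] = (j - 1)*(3*j - 7)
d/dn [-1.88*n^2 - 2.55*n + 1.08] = -3.76*n - 2.55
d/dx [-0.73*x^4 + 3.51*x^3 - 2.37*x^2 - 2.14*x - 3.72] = -2.92*x^3 + 10.53*x^2 - 4.74*x - 2.14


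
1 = 1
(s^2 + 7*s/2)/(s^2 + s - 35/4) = 2*s/(2*s - 5)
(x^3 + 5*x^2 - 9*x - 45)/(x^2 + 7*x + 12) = (x^2 + 2*x - 15)/(x + 4)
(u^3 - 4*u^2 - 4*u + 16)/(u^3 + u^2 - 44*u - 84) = (u^2 - 6*u + 8)/(u^2 - u - 42)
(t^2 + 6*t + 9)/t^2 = 1 + 6/t + 9/t^2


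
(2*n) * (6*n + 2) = 12*n^2 + 4*n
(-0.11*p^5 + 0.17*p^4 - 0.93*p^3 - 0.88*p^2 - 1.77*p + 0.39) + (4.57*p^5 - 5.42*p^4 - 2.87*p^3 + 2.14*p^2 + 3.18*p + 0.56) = 4.46*p^5 - 5.25*p^4 - 3.8*p^3 + 1.26*p^2 + 1.41*p + 0.95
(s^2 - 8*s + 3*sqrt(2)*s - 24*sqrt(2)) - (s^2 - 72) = -8*s + 3*sqrt(2)*s - 24*sqrt(2) + 72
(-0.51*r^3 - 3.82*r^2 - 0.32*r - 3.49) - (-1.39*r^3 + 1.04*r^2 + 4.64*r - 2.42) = 0.88*r^3 - 4.86*r^2 - 4.96*r - 1.07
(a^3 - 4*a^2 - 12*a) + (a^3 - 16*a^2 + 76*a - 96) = 2*a^3 - 20*a^2 + 64*a - 96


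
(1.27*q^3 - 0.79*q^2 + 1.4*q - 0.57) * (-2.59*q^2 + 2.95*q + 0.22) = -3.2893*q^5 + 5.7926*q^4 - 5.6771*q^3 + 5.4325*q^2 - 1.3735*q - 0.1254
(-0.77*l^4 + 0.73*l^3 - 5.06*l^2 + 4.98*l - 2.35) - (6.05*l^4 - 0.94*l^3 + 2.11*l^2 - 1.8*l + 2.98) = -6.82*l^4 + 1.67*l^3 - 7.17*l^2 + 6.78*l - 5.33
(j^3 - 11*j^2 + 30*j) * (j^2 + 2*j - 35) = j^5 - 9*j^4 - 27*j^3 + 445*j^2 - 1050*j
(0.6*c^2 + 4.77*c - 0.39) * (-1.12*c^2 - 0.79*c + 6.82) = -0.672*c^4 - 5.8164*c^3 + 0.7605*c^2 + 32.8395*c - 2.6598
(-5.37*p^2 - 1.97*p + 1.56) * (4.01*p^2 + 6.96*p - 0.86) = -21.5337*p^4 - 45.2749*p^3 - 2.8374*p^2 + 12.5518*p - 1.3416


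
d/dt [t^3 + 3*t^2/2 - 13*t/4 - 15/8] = 3*t^2 + 3*t - 13/4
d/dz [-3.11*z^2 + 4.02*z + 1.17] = 4.02 - 6.22*z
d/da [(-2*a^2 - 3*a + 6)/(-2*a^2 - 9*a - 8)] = 2*(6*a^2 + 28*a + 39)/(4*a^4 + 36*a^3 + 113*a^2 + 144*a + 64)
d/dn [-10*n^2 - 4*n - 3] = -20*n - 4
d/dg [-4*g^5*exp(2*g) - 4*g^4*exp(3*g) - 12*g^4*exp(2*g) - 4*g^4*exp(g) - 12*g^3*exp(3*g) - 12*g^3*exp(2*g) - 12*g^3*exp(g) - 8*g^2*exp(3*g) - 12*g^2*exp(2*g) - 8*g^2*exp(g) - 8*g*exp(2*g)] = 4*(-2*g^5*exp(g) - 3*g^4*exp(2*g) - 11*g^4*exp(g) - g^4 - 13*g^3*exp(2*g) - 18*g^3*exp(g) - 7*g^3 - 15*g^2*exp(2*g) - 15*g^2*exp(g) - 11*g^2 - 4*g*exp(2*g) - 10*g*exp(g) - 4*g - 2*exp(g))*exp(g)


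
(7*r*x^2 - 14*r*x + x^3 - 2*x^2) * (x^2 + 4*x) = 7*r*x^4 + 14*r*x^3 - 56*r*x^2 + x^5 + 2*x^4 - 8*x^3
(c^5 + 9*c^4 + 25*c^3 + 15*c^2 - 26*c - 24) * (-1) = -c^5 - 9*c^4 - 25*c^3 - 15*c^2 + 26*c + 24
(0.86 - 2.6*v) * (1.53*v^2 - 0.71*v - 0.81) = -3.978*v^3 + 3.1618*v^2 + 1.4954*v - 0.6966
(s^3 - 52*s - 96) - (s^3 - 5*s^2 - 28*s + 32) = 5*s^2 - 24*s - 128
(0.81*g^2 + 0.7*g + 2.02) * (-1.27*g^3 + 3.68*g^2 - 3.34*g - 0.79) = -1.0287*g^5 + 2.0918*g^4 - 2.6948*g^3 + 4.4557*g^2 - 7.2998*g - 1.5958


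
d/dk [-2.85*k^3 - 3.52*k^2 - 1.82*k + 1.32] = -8.55*k^2 - 7.04*k - 1.82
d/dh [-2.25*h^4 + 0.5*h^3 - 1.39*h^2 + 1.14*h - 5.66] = -9.0*h^3 + 1.5*h^2 - 2.78*h + 1.14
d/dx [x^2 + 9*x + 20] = 2*x + 9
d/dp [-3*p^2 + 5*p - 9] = 5 - 6*p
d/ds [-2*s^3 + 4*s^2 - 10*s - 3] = -6*s^2 + 8*s - 10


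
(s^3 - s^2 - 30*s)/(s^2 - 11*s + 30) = s*(s + 5)/(s - 5)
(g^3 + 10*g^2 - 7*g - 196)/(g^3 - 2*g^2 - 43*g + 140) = (g + 7)/(g - 5)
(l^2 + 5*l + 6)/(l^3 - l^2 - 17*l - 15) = (l + 2)/(l^2 - 4*l - 5)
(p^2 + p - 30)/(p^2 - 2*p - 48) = (p - 5)/(p - 8)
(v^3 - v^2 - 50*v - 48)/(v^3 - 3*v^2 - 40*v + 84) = (v^2 - 7*v - 8)/(v^2 - 9*v + 14)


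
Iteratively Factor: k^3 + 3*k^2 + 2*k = (k + 1)*(k^2 + 2*k) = k*(k + 1)*(k + 2)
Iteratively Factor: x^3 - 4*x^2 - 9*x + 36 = (x + 3)*(x^2 - 7*x + 12) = (x - 4)*(x + 3)*(x - 3)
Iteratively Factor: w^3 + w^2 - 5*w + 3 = (w - 1)*(w^2 + 2*w - 3) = (w - 1)*(w + 3)*(w - 1)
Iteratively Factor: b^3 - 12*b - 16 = (b - 4)*(b^2 + 4*b + 4) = (b - 4)*(b + 2)*(b + 2)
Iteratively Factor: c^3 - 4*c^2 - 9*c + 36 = (c - 3)*(c^2 - c - 12) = (c - 3)*(c + 3)*(c - 4)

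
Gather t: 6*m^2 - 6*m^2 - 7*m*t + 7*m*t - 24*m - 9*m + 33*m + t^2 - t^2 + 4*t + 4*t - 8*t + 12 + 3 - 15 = 0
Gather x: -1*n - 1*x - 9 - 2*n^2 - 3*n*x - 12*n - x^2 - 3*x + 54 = -2*n^2 - 13*n - x^2 + x*(-3*n - 4) + 45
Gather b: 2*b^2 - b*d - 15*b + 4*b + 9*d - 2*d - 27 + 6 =2*b^2 + b*(-d - 11) + 7*d - 21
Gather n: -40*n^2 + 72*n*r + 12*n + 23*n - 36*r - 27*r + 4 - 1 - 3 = -40*n^2 + n*(72*r + 35) - 63*r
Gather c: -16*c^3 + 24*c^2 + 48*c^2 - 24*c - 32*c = -16*c^3 + 72*c^2 - 56*c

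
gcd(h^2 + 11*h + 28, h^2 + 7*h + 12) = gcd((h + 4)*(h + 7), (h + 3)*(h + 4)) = h + 4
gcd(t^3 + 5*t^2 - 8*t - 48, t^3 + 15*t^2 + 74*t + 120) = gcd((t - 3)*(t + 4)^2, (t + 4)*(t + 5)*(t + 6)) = t + 4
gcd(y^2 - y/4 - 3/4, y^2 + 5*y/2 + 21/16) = y + 3/4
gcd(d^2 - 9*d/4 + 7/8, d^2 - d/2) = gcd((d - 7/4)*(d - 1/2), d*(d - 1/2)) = d - 1/2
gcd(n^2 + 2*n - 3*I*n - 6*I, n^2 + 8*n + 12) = n + 2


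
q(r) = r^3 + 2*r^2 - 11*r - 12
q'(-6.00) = 73.00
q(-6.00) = -90.00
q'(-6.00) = 73.00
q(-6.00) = -90.00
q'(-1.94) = -7.47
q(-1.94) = 9.57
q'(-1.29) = -11.17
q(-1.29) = 3.37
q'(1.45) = 1.11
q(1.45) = -20.70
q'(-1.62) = -9.61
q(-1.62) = 6.82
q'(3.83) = 48.33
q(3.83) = 31.39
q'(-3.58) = 13.13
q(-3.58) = 7.13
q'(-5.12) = 47.16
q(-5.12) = -37.47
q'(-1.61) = -9.66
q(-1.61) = 6.72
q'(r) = 3*r^2 + 4*r - 11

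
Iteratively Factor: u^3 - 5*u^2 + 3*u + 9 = (u - 3)*(u^2 - 2*u - 3) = (u - 3)*(u + 1)*(u - 3)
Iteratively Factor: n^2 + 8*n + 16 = (n + 4)*(n + 4)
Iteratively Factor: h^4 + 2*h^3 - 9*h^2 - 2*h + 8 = (h - 1)*(h^3 + 3*h^2 - 6*h - 8) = (h - 1)*(h + 1)*(h^2 + 2*h - 8) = (h - 2)*(h - 1)*(h + 1)*(h + 4)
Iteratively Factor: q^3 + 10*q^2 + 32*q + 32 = (q + 2)*(q^2 + 8*q + 16) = (q + 2)*(q + 4)*(q + 4)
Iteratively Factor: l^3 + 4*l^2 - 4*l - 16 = (l - 2)*(l^2 + 6*l + 8) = (l - 2)*(l + 2)*(l + 4)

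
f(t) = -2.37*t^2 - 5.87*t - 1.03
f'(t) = -4.74*t - 5.87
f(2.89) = -37.79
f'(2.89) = -19.57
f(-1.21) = 2.60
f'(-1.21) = -0.13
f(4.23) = -68.27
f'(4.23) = -25.92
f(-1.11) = 2.57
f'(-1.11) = -0.61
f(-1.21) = 2.60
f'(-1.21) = -0.13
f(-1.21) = 2.60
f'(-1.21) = -0.13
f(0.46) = -4.23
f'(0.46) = -8.05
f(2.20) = -25.41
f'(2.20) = -16.30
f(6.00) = -121.57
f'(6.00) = -34.31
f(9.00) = -245.83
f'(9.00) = -48.53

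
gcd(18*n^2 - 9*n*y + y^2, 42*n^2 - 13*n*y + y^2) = -6*n + y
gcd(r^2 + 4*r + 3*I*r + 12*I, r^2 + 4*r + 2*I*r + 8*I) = r + 4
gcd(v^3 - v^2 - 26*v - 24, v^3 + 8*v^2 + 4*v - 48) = v + 4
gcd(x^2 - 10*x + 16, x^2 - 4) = x - 2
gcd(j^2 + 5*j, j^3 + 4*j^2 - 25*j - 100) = j + 5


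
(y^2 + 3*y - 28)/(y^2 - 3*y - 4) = (y + 7)/(y + 1)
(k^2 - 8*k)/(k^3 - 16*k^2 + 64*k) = 1/(k - 8)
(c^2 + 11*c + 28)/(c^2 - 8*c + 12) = (c^2 + 11*c + 28)/(c^2 - 8*c + 12)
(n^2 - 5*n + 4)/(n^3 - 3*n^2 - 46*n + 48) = (n - 4)/(n^2 - 2*n - 48)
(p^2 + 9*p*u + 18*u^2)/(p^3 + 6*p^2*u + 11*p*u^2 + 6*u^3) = (p + 6*u)/(p^2 + 3*p*u + 2*u^2)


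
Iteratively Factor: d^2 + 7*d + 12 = (d + 4)*(d + 3)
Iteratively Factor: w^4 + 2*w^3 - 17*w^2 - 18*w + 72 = (w - 2)*(w^3 + 4*w^2 - 9*w - 36) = (w - 2)*(w + 4)*(w^2 - 9) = (w - 2)*(w + 3)*(w + 4)*(w - 3)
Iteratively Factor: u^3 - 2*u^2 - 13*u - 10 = (u - 5)*(u^2 + 3*u + 2) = (u - 5)*(u + 1)*(u + 2)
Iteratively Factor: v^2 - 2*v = (v - 2)*(v)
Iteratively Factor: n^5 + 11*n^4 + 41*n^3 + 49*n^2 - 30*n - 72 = (n + 4)*(n^4 + 7*n^3 + 13*n^2 - 3*n - 18) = (n + 3)*(n + 4)*(n^3 + 4*n^2 + n - 6) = (n + 3)^2*(n + 4)*(n^2 + n - 2) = (n - 1)*(n + 3)^2*(n + 4)*(n + 2)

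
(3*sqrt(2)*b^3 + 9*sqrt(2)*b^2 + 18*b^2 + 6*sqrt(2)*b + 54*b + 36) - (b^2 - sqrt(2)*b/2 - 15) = 3*sqrt(2)*b^3 + 9*sqrt(2)*b^2 + 17*b^2 + 13*sqrt(2)*b/2 + 54*b + 51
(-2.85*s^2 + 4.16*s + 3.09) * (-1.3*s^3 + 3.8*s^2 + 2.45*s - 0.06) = 3.705*s^5 - 16.238*s^4 + 4.8085*s^3 + 22.105*s^2 + 7.3209*s - 0.1854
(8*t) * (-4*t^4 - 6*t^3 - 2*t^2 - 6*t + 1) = -32*t^5 - 48*t^4 - 16*t^3 - 48*t^2 + 8*t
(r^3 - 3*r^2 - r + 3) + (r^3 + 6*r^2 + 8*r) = 2*r^3 + 3*r^2 + 7*r + 3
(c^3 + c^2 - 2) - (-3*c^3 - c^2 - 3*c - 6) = 4*c^3 + 2*c^2 + 3*c + 4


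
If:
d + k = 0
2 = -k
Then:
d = 2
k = -2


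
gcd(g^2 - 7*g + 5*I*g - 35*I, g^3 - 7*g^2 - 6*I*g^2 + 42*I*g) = g - 7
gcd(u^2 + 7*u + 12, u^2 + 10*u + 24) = u + 4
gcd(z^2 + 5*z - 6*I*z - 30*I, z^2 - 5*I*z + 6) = z - 6*I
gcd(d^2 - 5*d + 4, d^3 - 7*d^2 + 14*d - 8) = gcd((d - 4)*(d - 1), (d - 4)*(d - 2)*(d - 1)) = d^2 - 5*d + 4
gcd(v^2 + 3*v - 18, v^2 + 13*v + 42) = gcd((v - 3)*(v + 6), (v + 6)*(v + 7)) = v + 6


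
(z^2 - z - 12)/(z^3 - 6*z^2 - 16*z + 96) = (z + 3)/(z^2 - 2*z - 24)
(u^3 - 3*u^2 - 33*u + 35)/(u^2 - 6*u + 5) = (u^2 - 2*u - 35)/(u - 5)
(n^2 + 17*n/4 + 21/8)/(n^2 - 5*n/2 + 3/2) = (8*n^2 + 34*n + 21)/(4*(2*n^2 - 5*n + 3))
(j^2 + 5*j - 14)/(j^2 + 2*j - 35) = (j - 2)/(j - 5)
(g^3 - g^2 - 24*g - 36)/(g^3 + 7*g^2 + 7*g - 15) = (g^2 - 4*g - 12)/(g^2 + 4*g - 5)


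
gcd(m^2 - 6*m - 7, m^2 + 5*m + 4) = m + 1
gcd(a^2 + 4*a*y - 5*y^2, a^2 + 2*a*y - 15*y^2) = a + 5*y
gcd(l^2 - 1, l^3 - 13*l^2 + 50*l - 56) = 1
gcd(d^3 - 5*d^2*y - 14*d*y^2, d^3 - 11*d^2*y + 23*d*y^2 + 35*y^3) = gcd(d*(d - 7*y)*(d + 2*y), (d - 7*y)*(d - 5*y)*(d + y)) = -d + 7*y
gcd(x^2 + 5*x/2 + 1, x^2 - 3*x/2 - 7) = x + 2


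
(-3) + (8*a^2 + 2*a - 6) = 8*a^2 + 2*a - 9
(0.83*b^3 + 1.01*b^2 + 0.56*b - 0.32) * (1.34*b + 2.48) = 1.1122*b^4 + 3.4118*b^3 + 3.2552*b^2 + 0.96*b - 0.7936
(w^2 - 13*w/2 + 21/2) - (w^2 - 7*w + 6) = w/2 + 9/2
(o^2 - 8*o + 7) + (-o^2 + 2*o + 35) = 42 - 6*o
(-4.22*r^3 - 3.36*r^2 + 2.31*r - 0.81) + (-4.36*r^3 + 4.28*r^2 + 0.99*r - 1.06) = -8.58*r^3 + 0.92*r^2 + 3.3*r - 1.87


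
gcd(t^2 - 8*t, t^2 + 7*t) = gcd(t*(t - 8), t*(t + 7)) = t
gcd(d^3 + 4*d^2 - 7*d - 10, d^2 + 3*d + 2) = d + 1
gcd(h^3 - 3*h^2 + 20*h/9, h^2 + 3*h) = h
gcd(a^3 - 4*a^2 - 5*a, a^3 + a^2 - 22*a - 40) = a - 5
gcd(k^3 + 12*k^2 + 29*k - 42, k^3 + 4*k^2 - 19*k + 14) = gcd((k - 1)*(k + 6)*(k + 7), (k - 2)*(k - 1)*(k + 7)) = k^2 + 6*k - 7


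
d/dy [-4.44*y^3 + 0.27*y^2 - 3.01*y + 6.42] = -13.32*y^2 + 0.54*y - 3.01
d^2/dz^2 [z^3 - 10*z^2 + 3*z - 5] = 6*z - 20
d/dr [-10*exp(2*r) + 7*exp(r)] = (7 - 20*exp(r))*exp(r)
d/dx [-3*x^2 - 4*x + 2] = -6*x - 4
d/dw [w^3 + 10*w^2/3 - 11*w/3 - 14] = 3*w^2 + 20*w/3 - 11/3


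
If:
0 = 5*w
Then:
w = 0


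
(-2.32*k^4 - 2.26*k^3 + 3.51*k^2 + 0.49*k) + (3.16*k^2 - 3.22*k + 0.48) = -2.32*k^4 - 2.26*k^3 + 6.67*k^2 - 2.73*k + 0.48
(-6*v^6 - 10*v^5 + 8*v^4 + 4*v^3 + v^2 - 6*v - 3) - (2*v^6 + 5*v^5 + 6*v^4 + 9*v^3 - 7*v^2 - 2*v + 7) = -8*v^6 - 15*v^5 + 2*v^4 - 5*v^3 + 8*v^2 - 4*v - 10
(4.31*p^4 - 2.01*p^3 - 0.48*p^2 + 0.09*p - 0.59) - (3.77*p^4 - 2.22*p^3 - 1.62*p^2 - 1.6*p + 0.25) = 0.54*p^4 + 0.21*p^3 + 1.14*p^2 + 1.69*p - 0.84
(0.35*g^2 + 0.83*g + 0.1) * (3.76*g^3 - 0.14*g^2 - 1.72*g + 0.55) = 1.316*g^5 + 3.0718*g^4 - 0.3422*g^3 - 1.2491*g^2 + 0.2845*g + 0.055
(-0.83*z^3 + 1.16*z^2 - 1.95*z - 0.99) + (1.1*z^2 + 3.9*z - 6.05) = -0.83*z^3 + 2.26*z^2 + 1.95*z - 7.04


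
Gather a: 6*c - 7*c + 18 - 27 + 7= -c - 2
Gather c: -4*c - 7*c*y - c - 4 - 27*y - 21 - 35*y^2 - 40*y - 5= c*(-7*y - 5) - 35*y^2 - 67*y - 30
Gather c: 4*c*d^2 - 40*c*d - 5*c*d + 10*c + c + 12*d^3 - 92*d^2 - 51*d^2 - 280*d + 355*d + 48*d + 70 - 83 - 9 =c*(4*d^2 - 45*d + 11) + 12*d^3 - 143*d^2 + 123*d - 22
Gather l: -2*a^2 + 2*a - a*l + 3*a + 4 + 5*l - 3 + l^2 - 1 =-2*a^2 + 5*a + l^2 + l*(5 - a)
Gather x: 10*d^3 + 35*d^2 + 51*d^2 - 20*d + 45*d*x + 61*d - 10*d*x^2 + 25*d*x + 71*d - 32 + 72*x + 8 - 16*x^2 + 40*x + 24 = 10*d^3 + 86*d^2 + 112*d + x^2*(-10*d - 16) + x*(70*d + 112)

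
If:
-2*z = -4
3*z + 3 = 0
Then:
No Solution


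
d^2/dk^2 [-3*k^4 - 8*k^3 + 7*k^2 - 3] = -36*k^2 - 48*k + 14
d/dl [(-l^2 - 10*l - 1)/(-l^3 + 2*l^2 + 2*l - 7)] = (-l^4 - 20*l^3 + 15*l^2 + 18*l + 72)/(l^6 - 4*l^5 + 22*l^3 - 24*l^2 - 28*l + 49)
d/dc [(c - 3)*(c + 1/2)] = 2*c - 5/2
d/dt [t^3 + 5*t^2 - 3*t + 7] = 3*t^2 + 10*t - 3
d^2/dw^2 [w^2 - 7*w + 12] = 2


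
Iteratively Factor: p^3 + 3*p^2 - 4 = (p + 2)*(p^2 + p - 2) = (p - 1)*(p + 2)*(p + 2)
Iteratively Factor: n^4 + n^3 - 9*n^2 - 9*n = (n)*(n^3 + n^2 - 9*n - 9) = n*(n + 1)*(n^2 - 9) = n*(n - 3)*(n + 1)*(n + 3)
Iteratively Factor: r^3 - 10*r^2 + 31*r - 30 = (r - 5)*(r^2 - 5*r + 6) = (r - 5)*(r - 3)*(r - 2)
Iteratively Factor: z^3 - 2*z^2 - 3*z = (z)*(z^2 - 2*z - 3) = z*(z + 1)*(z - 3)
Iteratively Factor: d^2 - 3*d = (d - 3)*(d)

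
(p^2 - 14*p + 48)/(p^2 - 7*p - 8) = (p - 6)/(p + 1)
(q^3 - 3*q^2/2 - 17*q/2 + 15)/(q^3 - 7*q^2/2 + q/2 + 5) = (q + 3)/(q + 1)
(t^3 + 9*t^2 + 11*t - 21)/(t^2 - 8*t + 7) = (t^2 + 10*t + 21)/(t - 7)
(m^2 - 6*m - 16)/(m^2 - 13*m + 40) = (m + 2)/(m - 5)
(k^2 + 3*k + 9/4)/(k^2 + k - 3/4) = (2*k + 3)/(2*k - 1)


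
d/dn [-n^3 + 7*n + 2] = 7 - 3*n^2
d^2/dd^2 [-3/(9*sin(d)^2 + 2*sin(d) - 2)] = 6*(162*sin(d)^4 + 27*sin(d)^3 - 205*sin(d)^2 - 52*sin(d) - 22)/(9*sin(d)^2 + 2*sin(d) - 2)^3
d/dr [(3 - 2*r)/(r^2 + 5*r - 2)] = (2*r^2 - 6*r - 11)/(r^4 + 10*r^3 + 21*r^2 - 20*r + 4)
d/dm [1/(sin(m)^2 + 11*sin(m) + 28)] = -(2*sin(m) + 11)*cos(m)/(sin(m)^2 + 11*sin(m) + 28)^2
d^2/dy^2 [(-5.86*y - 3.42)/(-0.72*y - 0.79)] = (8.88178419700125e-16*y - 3.12048)/(0.72*y + 0.79)^3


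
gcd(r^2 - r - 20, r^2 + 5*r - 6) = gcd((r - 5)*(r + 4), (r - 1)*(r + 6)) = 1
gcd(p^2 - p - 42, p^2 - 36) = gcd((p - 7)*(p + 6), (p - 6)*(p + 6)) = p + 6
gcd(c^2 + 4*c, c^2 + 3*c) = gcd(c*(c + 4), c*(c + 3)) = c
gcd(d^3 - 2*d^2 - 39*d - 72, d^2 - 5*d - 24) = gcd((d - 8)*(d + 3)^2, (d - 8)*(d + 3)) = d^2 - 5*d - 24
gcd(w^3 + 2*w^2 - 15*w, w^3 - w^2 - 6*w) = w^2 - 3*w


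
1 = 1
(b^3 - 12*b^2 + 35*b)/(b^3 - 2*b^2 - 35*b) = (b - 5)/(b + 5)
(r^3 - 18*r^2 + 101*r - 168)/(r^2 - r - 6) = (r^2 - 15*r + 56)/(r + 2)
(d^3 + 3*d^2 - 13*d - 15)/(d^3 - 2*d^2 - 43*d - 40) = (d - 3)/(d - 8)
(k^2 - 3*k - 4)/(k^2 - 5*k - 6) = (k - 4)/(k - 6)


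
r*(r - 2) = r^2 - 2*r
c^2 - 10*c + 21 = (c - 7)*(c - 3)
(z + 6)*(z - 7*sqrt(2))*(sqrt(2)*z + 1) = sqrt(2)*z^3 - 13*z^2 + 6*sqrt(2)*z^2 - 78*z - 7*sqrt(2)*z - 42*sqrt(2)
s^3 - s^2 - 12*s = s*(s - 4)*(s + 3)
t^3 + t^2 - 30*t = t*(t - 5)*(t + 6)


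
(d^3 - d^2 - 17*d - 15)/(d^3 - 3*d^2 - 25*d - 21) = (d - 5)/(d - 7)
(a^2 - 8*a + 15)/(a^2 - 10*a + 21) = (a - 5)/(a - 7)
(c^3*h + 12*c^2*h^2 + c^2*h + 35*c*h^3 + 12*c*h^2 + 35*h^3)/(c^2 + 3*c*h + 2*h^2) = h*(c^3 + 12*c^2*h + c^2 + 35*c*h^2 + 12*c*h + 35*h^2)/(c^2 + 3*c*h + 2*h^2)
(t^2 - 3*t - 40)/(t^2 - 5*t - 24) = (t + 5)/(t + 3)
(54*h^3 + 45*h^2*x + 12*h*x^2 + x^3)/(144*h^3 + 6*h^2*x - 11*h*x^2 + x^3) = (18*h^2 + 9*h*x + x^2)/(48*h^2 - 14*h*x + x^2)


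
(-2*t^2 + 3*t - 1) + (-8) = -2*t^2 + 3*t - 9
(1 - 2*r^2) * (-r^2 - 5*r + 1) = 2*r^4 + 10*r^3 - 3*r^2 - 5*r + 1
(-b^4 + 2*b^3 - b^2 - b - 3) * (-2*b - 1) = 2*b^5 - 3*b^4 + 3*b^2 + 7*b + 3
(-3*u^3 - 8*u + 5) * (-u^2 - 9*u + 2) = 3*u^5 + 27*u^4 + 2*u^3 + 67*u^2 - 61*u + 10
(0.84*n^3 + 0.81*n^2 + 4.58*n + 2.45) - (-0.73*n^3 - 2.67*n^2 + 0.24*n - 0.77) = 1.57*n^3 + 3.48*n^2 + 4.34*n + 3.22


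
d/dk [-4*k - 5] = -4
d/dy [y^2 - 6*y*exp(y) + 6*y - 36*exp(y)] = -6*y*exp(y) + 2*y - 42*exp(y) + 6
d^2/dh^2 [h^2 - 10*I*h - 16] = 2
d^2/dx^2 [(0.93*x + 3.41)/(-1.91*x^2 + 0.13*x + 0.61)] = ((0.93*x + 3.41)*(3.82*x - 0.13)*(7.64*x - 0.26) + (10.6578*x + 12.7844)*(-1.91*x^2 + 0.13*x + 0.61))/(-1.91*x^2 + 0.13*x + 0.61)^3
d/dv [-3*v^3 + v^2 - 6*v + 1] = -9*v^2 + 2*v - 6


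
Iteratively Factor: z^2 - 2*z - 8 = (z - 4)*(z + 2)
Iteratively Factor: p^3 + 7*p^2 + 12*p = (p + 4)*(p^2 + 3*p) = p*(p + 4)*(p + 3)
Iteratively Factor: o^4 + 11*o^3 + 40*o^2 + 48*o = (o)*(o^3 + 11*o^2 + 40*o + 48) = o*(o + 4)*(o^2 + 7*o + 12) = o*(o + 3)*(o + 4)*(o + 4)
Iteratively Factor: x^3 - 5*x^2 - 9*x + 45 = (x + 3)*(x^2 - 8*x + 15) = (x - 3)*(x + 3)*(x - 5)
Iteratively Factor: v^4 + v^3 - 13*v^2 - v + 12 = (v - 1)*(v^3 + 2*v^2 - 11*v - 12) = (v - 3)*(v - 1)*(v^2 + 5*v + 4) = (v - 3)*(v - 1)*(v + 4)*(v + 1)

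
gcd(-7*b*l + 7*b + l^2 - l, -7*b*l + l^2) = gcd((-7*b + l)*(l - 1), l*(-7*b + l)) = 7*b - l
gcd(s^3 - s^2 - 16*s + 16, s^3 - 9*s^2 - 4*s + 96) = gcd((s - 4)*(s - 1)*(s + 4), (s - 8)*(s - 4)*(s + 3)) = s - 4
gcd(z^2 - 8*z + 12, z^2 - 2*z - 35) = 1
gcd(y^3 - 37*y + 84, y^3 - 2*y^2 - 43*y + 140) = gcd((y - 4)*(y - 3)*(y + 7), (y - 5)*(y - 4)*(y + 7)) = y^2 + 3*y - 28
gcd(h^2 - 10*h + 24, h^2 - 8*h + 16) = h - 4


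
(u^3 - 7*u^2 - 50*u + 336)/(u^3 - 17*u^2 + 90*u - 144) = (u + 7)/(u - 3)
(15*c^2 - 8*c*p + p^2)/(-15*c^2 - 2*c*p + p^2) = (-3*c + p)/(3*c + p)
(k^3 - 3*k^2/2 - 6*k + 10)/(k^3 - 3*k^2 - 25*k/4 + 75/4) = 2*(k^2 - 4*k + 4)/(2*k^2 - 11*k + 15)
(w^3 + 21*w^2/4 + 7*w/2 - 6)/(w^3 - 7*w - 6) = (w^2 + 13*w/4 - 3)/(w^2 - 2*w - 3)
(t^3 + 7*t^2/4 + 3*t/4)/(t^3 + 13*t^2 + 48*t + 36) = t*(4*t + 3)/(4*(t^2 + 12*t + 36))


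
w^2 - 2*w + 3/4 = (w - 3/2)*(w - 1/2)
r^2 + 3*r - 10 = (r - 2)*(r + 5)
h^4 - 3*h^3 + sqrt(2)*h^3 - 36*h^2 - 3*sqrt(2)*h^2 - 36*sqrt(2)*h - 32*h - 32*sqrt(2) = (h - 8)*(h + 1)*(h + 4)*(h + sqrt(2))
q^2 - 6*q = q*(q - 6)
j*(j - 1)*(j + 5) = j^3 + 4*j^2 - 5*j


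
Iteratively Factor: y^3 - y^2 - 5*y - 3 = (y + 1)*(y^2 - 2*y - 3) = (y - 3)*(y + 1)*(y + 1)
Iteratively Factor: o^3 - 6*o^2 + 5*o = (o - 1)*(o^2 - 5*o) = (o - 5)*(o - 1)*(o)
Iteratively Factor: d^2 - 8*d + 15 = (d - 5)*(d - 3)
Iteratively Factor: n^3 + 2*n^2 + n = (n + 1)*(n^2 + n) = (n + 1)^2*(n)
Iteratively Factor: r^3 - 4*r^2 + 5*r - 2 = (r - 1)*(r^2 - 3*r + 2) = (r - 2)*(r - 1)*(r - 1)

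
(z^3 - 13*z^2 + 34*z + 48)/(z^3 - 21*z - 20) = (z^2 - 14*z + 48)/(z^2 - z - 20)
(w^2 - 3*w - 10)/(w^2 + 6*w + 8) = (w - 5)/(w + 4)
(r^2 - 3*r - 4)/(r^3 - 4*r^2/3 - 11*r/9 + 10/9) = 9*(r - 4)/(9*r^2 - 21*r + 10)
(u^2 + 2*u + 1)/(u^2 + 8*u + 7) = (u + 1)/(u + 7)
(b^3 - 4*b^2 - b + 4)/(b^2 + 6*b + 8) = (b^3 - 4*b^2 - b + 4)/(b^2 + 6*b + 8)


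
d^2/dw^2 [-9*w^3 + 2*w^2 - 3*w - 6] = 4 - 54*w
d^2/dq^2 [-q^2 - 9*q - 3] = -2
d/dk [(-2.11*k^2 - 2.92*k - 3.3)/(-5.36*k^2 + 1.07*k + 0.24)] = (-17.9089*k^2 - 36.3888*k + 2.8302)/(28.7296*k^4 - 11.4704*k^3 - 1.4279*k^2 + 0.5136*k + 0.0576)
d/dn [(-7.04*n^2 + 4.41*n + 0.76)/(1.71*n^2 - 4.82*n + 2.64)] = (26.3917*n^2 - 39.7704*n + 15.3056)/(2.9241*n^4 - 16.4844*n^3 + 32.2612*n^2 - 25.4496*n + 6.9696)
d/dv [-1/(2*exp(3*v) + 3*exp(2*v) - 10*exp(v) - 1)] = (6*exp(2*v) + 6*exp(v) - 10)*exp(v)/(2*exp(3*v) + 3*exp(2*v) - 10*exp(v) - 1)^2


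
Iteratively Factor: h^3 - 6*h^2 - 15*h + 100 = (h - 5)*(h^2 - h - 20) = (h - 5)*(h + 4)*(h - 5)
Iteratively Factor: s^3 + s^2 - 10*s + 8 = (s + 4)*(s^2 - 3*s + 2) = (s - 2)*(s + 4)*(s - 1)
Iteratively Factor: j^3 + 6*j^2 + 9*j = (j)*(j^2 + 6*j + 9) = j*(j + 3)*(j + 3)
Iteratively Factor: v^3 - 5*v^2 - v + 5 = (v - 5)*(v^2 - 1) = (v - 5)*(v - 1)*(v + 1)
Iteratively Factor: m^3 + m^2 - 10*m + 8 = (m - 2)*(m^2 + 3*m - 4) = (m - 2)*(m - 1)*(m + 4)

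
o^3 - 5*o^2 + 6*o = o*(o - 3)*(o - 2)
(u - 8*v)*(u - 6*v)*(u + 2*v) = u^3 - 12*u^2*v + 20*u*v^2 + 96*v^3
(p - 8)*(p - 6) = p^2 - 14*p + 48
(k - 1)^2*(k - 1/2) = k^3 - 5*k^2/2 + 2*k - 1/2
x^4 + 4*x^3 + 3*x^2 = x^2*(x + 1)*(x + 3)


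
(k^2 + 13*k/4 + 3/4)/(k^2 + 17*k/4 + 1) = (k + 3)/(k + 4)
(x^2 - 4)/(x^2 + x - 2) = (x - 2)/(x - 1)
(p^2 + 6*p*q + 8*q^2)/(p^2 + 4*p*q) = (p + 2*q)/p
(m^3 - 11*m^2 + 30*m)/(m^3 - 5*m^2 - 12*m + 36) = m*(m - 5)/(m^2 + m - 6)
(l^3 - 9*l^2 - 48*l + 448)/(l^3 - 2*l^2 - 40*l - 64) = (l^2 - l - 56)/(l^2 + 6*l + 8)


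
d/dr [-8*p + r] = 1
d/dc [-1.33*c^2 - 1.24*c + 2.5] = -2.66*c - 1.24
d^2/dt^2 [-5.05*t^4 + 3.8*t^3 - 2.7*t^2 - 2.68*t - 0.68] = -60.6*t^2 + 22.8*t - 5.4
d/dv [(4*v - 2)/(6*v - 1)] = 8/(6*v - 1)^2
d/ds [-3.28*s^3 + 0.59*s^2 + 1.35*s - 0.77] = -9.84*s^2 + 1.18*s + 1.35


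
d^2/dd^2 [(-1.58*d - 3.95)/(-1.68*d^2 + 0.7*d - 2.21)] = ((1.58*d + 3.95)*(3.36*d - 0.7)*(6.72*d - 1.4) - (15.9264*d + 11.06)*(1.68*d^2 - 0.7*d + 2.21))/(1.68*d^2 - 0.7*d + 2.21)^3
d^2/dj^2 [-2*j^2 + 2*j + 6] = -4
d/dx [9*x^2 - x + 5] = 18*x - 1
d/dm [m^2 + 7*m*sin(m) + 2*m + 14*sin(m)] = 7*m*cos(m) + 2*m + 7*sin(m) + 14*cos(m) + 2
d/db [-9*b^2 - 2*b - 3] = -18*b - 2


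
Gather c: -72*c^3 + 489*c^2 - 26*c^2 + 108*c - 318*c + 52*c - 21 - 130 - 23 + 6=-72*c^3 + 463*c^2 - 158*c - 168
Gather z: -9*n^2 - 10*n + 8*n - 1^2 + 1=-9*n^2 - 2*n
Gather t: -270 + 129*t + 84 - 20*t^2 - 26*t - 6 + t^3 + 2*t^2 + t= t^3 - 18*t^2 + 104*t - 192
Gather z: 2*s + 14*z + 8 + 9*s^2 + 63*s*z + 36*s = 9*s^2 + 38*s + z*(63*s + 14) + 8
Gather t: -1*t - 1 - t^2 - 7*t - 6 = -t^2 - 8*t - 7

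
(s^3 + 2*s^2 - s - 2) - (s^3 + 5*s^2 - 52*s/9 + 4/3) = -3*s^2 + 43*s/9 - 10/3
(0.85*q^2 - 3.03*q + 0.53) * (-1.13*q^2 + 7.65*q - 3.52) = -0.9605*q^4 + 9.9264*q^3 - 26.7704*q^2 + 14.7201*q - 1.8656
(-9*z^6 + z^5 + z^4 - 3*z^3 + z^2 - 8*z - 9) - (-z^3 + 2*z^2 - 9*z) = -9*z^6 + z^5 + z^4 - 2*z^3 - z^2 + z - 9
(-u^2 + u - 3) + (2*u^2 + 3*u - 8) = u^2 + 4*u - 11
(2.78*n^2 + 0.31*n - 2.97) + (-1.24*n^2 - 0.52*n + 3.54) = 1.54*n^2 - 0.21*n + 0.57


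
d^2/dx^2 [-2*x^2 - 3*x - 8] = -4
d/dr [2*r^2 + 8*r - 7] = 4*r + 8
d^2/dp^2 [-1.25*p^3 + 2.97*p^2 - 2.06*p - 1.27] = 5.94 - 7.5*p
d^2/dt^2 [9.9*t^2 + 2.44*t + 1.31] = 19.8000000000000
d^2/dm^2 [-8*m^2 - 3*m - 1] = -16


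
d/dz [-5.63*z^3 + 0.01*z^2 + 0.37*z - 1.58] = -16.89*z^2 + 0.02*z + 0.37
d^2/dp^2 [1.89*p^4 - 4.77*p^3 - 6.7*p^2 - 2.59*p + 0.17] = 22.68*p^2 - 28.62*p - 13.4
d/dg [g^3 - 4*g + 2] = 3*g^2 - 4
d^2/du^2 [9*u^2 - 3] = 18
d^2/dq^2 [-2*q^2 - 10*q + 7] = -4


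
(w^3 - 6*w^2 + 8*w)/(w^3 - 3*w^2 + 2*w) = (w - 4)/(w - 1)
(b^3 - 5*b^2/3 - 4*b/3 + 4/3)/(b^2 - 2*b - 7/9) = 3*(-3*b^3 + 5*b^2 + 4*b - 4)/(-9*b^2 + 18*b + 7)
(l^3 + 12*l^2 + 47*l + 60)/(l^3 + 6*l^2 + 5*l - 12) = (l + 5)/(l - 1)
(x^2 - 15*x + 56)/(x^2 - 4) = (x^2 - 15*x + 56)/(x^2 - 4)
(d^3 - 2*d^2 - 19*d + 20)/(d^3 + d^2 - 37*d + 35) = (d + 4)/(d + 7)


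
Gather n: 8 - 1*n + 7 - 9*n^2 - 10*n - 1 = -9*n^2 - 11*n + 14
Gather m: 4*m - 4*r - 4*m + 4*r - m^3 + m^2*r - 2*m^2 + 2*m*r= -m^3 + m^2*(r - 2) + 2*m*r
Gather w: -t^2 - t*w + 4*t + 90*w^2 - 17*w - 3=-t^2 + 4*t + 90*w^2 + w*(-t - 17) - 3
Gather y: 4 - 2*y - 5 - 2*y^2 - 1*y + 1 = -2*y^2 - 3*y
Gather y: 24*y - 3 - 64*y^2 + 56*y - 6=-64*y^2 + 80*y - 9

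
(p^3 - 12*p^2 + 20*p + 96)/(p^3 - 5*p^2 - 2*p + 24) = (p^2 - 14*p + 48)/(p^2 - 7*p + 12)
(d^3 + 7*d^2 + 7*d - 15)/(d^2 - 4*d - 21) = (d^2 + 4*d - 5)/(d - 7)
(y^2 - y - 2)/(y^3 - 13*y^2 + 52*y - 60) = (y + 1)/(y^2 - 11*y + 30)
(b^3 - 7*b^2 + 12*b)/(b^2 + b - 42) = b*(b^2 - 7*b + 12)/(b^2 + b - 42)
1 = 1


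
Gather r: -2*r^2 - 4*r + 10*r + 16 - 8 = -2*r^2 + 6*r + 8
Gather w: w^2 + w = w^2 + w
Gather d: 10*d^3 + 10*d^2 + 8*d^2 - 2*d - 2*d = 10*d^3 + 18*d^2 - 4*d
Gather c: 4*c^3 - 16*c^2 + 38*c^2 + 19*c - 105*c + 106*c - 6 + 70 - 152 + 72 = 4*c^3 + 22*c^2 + 20*c - 16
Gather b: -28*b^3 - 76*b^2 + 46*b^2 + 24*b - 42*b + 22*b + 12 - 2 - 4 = -28*b^3 - 30*b^2 + 4*b + 6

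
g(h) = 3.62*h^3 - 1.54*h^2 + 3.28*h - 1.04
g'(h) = 10.86*h^2 - 3.08*h + 3.28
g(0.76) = 2.15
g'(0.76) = 7.21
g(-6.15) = -921.50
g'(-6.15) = 432.97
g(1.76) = 19.70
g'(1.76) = 31.50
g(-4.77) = -444.61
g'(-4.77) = 265.07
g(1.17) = 6.49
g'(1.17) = 14.54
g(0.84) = 2.77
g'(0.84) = 8.36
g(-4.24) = -318.57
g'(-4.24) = 211.58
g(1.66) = 16.72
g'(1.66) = 28.09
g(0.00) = -1.04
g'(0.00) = 3.28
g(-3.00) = -122.48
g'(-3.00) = 110.26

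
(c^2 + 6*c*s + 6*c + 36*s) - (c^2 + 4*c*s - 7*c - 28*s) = 2*c*s + 13*c + 64*s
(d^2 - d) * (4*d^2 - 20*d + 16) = 4*d^4 - 24*d^3 + 36*d^2 - 16*d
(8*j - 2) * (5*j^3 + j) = 40*j^4 - 10*j^3 + 8*j^2 - 2*j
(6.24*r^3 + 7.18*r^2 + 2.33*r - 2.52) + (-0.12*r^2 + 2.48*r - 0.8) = 6.24*r^3 + 7.06*r^2 + 4.81*r - 3.32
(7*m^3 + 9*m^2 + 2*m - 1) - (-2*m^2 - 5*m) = 7*m^3 + 11*m^2 + 7*m - 1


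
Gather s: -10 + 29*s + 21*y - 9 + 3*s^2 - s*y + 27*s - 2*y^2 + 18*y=3*s^2 + s*(56 - y) - 2*y^2 + 39*y - 19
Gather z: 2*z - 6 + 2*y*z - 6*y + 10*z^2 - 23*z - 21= -6*y + 10*z^2 + z*(2*y - 21) - 27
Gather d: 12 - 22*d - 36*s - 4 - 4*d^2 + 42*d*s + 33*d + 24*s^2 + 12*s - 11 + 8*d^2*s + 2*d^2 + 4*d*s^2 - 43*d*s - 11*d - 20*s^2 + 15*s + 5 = d^2*(8*s - 2) + d*(4*s^2 - s) + 4*s^2 - 9*s + 2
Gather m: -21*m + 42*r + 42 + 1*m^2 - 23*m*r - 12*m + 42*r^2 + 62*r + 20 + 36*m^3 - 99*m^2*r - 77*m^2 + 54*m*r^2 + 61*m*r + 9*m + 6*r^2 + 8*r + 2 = 36*m^3 + m^2*(-99*r - 76) + m*(54*r^2 + 38*r - 24) + 48*r^2 + 112*r + 64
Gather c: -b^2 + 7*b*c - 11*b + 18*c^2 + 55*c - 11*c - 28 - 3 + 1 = -b^2 - 11*b + 18*c^2 + c*(7*b + 44) - 30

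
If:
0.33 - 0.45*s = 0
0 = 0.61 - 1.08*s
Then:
No Solution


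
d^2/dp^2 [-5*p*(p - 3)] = -10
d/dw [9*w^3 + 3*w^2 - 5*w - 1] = 27*w^2 + 6*w - 5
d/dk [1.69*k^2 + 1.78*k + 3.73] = 3.38*k + 1.78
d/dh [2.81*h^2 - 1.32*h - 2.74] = 5.62*h - 1.32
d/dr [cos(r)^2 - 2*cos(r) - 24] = 2*(1 - cos(r))*sin(r)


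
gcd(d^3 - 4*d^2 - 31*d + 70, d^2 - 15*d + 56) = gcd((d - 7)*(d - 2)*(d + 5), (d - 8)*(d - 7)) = d - 7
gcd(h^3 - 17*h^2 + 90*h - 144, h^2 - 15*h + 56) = h - 8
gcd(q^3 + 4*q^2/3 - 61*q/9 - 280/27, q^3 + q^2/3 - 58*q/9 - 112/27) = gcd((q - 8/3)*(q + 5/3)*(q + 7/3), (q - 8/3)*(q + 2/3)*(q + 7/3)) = q^2 - q/3 - 56/9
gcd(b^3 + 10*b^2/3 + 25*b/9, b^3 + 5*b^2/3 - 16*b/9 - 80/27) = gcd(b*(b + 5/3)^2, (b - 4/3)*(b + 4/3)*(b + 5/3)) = b + 5/3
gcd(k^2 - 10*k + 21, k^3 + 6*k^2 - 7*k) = 1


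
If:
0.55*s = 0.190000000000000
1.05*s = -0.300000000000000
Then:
No Solution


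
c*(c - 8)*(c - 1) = c^3 - 9*c^2 + 8*c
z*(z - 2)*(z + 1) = z^3 - z^2 - 2*z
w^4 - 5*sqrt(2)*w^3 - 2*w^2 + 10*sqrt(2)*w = w*(w - 5*sqrt(2))*(w - sqrt(2))*(w + sqrt(2))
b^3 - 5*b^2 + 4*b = b*(b - 4)*(b - 1)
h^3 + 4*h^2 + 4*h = h*(h + 2)^2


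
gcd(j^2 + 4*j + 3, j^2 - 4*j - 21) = j + 3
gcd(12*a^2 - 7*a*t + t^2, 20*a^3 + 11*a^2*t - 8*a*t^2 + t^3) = -4*a + t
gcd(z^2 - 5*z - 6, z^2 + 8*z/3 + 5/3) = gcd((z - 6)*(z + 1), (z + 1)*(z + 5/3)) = z + 1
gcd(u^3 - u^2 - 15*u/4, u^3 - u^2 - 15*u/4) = u^3 - u^2 - 15*u/4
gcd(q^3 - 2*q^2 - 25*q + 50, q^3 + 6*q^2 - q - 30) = q^2 + 3*q - 10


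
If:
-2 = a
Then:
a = -2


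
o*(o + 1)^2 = o^3 + 2*o^2 + o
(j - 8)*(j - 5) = j^2 - 13*j + 40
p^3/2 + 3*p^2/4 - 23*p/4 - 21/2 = (p/2 + 1)*(p - 7/2)*(p + 3)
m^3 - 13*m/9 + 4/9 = (m - 1)*(m - 1/3)*(m + 4/3)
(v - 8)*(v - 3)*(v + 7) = v^3 - 4*v^2 - 53*v + 168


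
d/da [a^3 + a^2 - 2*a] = 3*a^2 + 2*a - 2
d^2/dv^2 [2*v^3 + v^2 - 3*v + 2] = 12*v + 2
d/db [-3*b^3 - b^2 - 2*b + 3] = -9*b^2 - 2*b - 2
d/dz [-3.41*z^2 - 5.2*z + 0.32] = -6.82*z - 5.2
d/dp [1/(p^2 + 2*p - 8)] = 2*(-p - 1)/(p^2 + 2*p - 8)^2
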